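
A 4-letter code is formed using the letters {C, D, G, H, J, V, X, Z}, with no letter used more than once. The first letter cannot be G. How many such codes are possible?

The first letter has 8−1 = 7 choices (anything except G).
The remaining 3 letters are filled from the other 7 symbols without repetition: 7 × 6 × 5 = 210.
Total: 7 × 210 = 1470.

1470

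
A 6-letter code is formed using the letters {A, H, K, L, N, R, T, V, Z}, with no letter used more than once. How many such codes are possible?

This is a permutation of 6 out of 9: P(9,6) = 9!/3!.
9 × 8 × 7 × 6 × 5 × 4 = 60480.

60480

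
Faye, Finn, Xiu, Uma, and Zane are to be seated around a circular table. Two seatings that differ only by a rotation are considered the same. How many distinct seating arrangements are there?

24

Fix one person's seat to break rotational symmetry; the remaining 4 people can be arranged in (4)! = 24 ways.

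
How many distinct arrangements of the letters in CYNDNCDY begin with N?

630

With the first slot taken by N, it remains to arrange the other 7 letters (CYDNCDY).
Those 7 letters have C appearing twice, D appearing twice, and Y appearing twice, giving (7)!/(2!·2!·2!) = 630.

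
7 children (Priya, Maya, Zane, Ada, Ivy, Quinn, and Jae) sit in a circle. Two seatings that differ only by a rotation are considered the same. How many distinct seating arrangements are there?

Seat Priya anywhere (absorbing the rotational symmetry), then permute the other 6: (6)! = 720.

720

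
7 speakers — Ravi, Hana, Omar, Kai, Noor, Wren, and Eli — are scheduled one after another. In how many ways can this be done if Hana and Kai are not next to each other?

3600

There are 7! = 5040 arrangements in all. If Hana and Kai are adjacent, merging them into one block gives 2·(6)! = 1440 arrangements.
Complementary counting: 5040 − 1440 = 3600.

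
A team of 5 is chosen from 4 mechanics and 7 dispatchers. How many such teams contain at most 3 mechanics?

455

Split by how many mechanics are chosen (0 through 3).
Sum: C(4,0)·C(7,5) + C(4,1)·C(7,4) + C(4,2)·C(7,3) + C(4,3)·C(7,2) = 21 + 140 + 210 + 84 = 455.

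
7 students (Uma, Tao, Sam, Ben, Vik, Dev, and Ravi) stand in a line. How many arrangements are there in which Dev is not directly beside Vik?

Of the 7! = 5040 arrangements, those with Dev and Vik adjacent number 2 × 6! = 1440 (treat the pair as a block with 2 internal orders).
Complementary counting: 5040 − 1440 = 3600.

3600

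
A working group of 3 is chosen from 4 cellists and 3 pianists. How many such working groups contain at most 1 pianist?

22

Split by how many pianists are chosen (0 through 1).
Sum: C(3,0)·C(4,3) + C(3,1)·C(4,2) = 4 + 18 = 22.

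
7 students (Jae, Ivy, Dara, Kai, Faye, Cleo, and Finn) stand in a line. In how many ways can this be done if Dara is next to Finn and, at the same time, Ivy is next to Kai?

480

Treat {Dara,Finn} as one block (2 orders) and {Ivy,Kai} as another (2 orders).
That leaves 5 units to arrange: 2 × 2 × 5! = 4 × 120 = 480.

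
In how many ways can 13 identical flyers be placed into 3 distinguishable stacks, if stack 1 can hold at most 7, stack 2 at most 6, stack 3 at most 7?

35

Ignoring the caps, the number of non-negative solutions to x_1+…+x_3 = 13 is C(15,2) = 105.
Subtract solutions that violate a single cap (substitute x_i' = x_i − (cap_i+1)): x_1 ≥ 8 gives C(7,2) = 21; x_2 ≥ 7 gives C(8,2) = 28; x_3 ≥ 8 gives C(7,2) = 21. Together 70.
No two caps can be exceeded simultaneously, so the pair terms are all 0.
By inclusion–exclusion the count is 105 − 70 + 0 = 35.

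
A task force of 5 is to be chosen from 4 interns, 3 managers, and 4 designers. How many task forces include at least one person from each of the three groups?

364

Unrestricted: C(11,5) = 462 ways to pick any 5 of the 11.
Selections missing a whole group: no interns → C(7,5) = 21; no managers → C(8,5) = 56; no designers → C(7,5) = 21.
Add back selections omitting two groups (i.e. drawn from a single group): C(4,5) + C(3,5) + C(4,5) = 0.
By inclusion–exclusion: 462 − 98 + 0 = 364.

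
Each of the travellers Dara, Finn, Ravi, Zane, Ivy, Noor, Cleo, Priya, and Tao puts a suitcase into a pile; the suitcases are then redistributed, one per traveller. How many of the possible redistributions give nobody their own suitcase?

This is the derangement count D_9: permutations of 9 items with no fixed point.
By inclusion–exclusion this is Σ_{j=0}^{9} (−1)^j C(9,j)·(9−j)!.
Computing: 362880 − 362880 + 181440 − 60480 + 15120 − 3024 + 504 − 72 + 9 − 1 = 133496.

133496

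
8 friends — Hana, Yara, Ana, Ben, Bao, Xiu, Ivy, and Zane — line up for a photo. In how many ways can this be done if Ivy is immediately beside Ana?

10080

Treat {Ivy, Ana} as a single unit. There are 7 units to order, and the pair itself can be ordered 2 ways.
So the count is 2·(7)! = 10080.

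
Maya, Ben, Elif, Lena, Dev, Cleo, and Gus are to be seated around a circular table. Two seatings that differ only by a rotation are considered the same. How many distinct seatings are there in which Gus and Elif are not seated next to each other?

480

Without the restriction there are (6)! = 720 seatings.
Seatings with Gus beside Elif: treat them as a block with 2 internal orders, giving 2 × (5)! = 240.
Subtracting, 720 − 240 = 480.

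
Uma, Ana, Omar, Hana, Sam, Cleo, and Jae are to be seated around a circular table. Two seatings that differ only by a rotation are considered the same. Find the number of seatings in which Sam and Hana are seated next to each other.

240

Glue Sam and Hana into a block (2 internal orders). Seating 6 units around a circle gives (5)! arrangements.
So 2 × (5)! = 2 × 120 = 240.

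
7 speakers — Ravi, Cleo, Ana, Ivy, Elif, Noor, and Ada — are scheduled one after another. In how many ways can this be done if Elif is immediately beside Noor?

1440

Place the 5 others and the Elif-Noor pair as 6 objects in a line; the pair has 2 internal arrangements.
That gives 2 × 6! = 2 × 720 = 1440.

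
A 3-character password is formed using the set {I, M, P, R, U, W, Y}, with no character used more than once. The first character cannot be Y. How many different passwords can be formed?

The first character has 7−1 = 6 choices (anything except Y).
The remaining 2 characters are filled from the other 6 symbols without repetition: 6 × 5 = 30.
Total: 6 × 30 = 180.

180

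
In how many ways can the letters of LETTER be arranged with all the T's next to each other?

Treat the 2 copies of T as a single block. The multiset to arrange is then {TT, E, E, L, R}, 5 items in all.
That gives (5)!/(2!) = 60 arrangements.

60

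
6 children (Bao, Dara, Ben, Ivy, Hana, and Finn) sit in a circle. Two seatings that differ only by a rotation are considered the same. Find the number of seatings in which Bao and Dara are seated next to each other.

48

Treat {Bao, Dara} as one unit (2 internal orders) and seat the resulting 5 units around the table: (4)! circular arrangements.
So 2 × (4)! = 2 × 24 = 48.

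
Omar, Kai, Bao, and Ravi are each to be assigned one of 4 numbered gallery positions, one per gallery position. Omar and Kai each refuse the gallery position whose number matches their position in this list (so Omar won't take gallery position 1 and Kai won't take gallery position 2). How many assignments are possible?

14

Let Aᵢ (for i ∈ {1, 2}) be the placements that put person i in their forbidden gallery position. Any j of these fix j positions, leaving (4−j)! ways to fill the rest, and there are C(2,j) ways to pick which j.
By inclusion–exclusion, the number of valid placements is Σ_{j=0}^{2} (−1)^j C(2,j)·(4−j)!.
Computing: 24 − 12 + 2 = 14.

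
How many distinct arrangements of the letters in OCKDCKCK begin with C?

420

With the first slot taken by C, it remains to arrange the other 7 letters (OKDCKCK).
Those 7 letters have C appearing twice and K appearing 3 times, giving (7)!/(3!·2!) = 420.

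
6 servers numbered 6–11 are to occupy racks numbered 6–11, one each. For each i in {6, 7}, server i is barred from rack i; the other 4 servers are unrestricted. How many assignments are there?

Let Aᵢ (for i ∈ {6, 7}) be the placements that put server i in its forbidden rack. Any j of these fix j positions, leaving (6−j)! ways to fill the rest, and there are C(2,j) ways to pick which j.
By inclusion–exclusion, the number of valid placements is Σ_{j=0}^{2} (−1)^j C(2,j)·(6−j)!.
Computing: 720 − 240 + 24 = 504.

504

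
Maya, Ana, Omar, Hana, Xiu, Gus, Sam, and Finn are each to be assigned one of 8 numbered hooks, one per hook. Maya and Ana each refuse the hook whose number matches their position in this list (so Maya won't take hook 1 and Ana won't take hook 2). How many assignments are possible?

30960

Let Aᵢ (for i ∈ {1, 2}) be the placements that put person i in their forbidden hook. Any j of these fix j positions, leaving (8−j)! ways to fill the rest, and there are C(2,j) ways to pick which j.
By inclusion–exclusion, the number of valid placements is Σ_{j=0}^{2} (−1)^j C(2,j)·(8−j)!.
Computing: 40320 − 10080 + 720 = 30960.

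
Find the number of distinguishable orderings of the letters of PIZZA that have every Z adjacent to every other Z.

Treat the 2 copies of Z as a single block. The multiset to arrange is then {ZZ, A, I, P}, 4 items in all.
All 4 items are distinct, so there are (4)! = 24 arrangements.

24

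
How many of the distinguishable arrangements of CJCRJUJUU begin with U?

1680

Fix U in the first position and arrange the remaining 8 letters.
Those 8 letters have C appearing twice, J appearing 3 times, and U appearing twice, giving (8)!/(3!·2!·2!) = 1680.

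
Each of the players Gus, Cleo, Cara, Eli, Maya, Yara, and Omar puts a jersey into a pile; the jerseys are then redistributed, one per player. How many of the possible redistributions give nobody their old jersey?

1854

Count assignments avoiding every fixed point. For any j of the 7 players fixed to their old jersey, the other 7−j can be arranged in (7−j)! ways.
By inclusion–exclusion this is Σ_{j=0}^{7} (−1)^j C(7,j)·(7−j)!.
Computing: 5040 − 5040 + 2520 − 840 + 210 − 42 + 7 − 1 = 1854.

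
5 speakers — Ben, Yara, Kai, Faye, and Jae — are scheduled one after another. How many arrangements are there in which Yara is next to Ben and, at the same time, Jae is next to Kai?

Treat {Yara,Ben} as one block (2 orders) and {Jae,Kai} as another (2 orders).
That leaves 3 units to arrange: 2 × 2 × 3! = 4 × 6 = 24.

24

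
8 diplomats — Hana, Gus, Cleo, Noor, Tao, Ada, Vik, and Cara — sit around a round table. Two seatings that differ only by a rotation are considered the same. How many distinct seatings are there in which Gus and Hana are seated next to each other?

Treat {Gus, Hana} as one unit (2 internal orders) and seat the resulting 7 units around the table: (6)! circular arrangements.
So 2 × (6)! = 2 × 720 = 1440.

1440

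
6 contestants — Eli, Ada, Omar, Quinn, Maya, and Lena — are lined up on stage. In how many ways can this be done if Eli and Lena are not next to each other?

480

Of the 6! = 720 arrangements, those with Eli and Lena adjacent number 2 × 5! = 240 (treat the pair as a block with 2 internal orders).
So 720 − 240 = 480 arrangements keep them apart.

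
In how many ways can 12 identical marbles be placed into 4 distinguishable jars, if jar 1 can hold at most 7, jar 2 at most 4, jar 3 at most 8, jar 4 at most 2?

By stars and bars, unrestricted non-negative solutions to x_1+…+x_4 = 12 number C(12+3,3) = 455.
Subtract solutions that violate a single cap (substitute x_i' = x_i − (cap_i+1)): x_1 ≥ 8 gives C(7,3) = 35; x_2 ≥ 5 gives C(10,3) = 120; x_3 ≥ 9 gives C(6,3) = 20; x_4 ≥ 3 gives C(12,3) = 220. Together 395.
Add back pairs where two caps are both exceeded: 0 + 0 + 4 + 0 + 35 + 1 = 40.
By inclusion–exclusion the count is 455 − 395 + 40 = 100.

100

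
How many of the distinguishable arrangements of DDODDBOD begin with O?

42

With the first slot taken by O, it remains to arrange the other 7 letters (DDDDBOD).
Those 7 letters have D appearing 5 times, giving (7)!/(5!) = 42.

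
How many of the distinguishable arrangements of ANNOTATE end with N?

With the last slot taken by N, it remains to arrange the other 7 letters (ANOTATE).
Those 7 letters have A appearing twice and T appearing twice, giving (7)!/(2!·2!) = 1260.

1260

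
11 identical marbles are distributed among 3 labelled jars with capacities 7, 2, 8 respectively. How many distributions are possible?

18

By stars and bars, unrestricted non-negative solutions to x_1+…+x_3 = 11 number C(11+2,2) = 78.
Subtract solutions that violate a single cap (substitute x_i' = x_i − (cap_i+1)): x_1 ≥ 8 gives C(5,2) = 10; x_2 ≥ 3 gives C(10,2) = 45; x_3 ≥ 9 gives C(4,2) = 6. Together 61.
Add back pairs where two caps are both exceeded: 1 + 0 + 0 = 1.
By inclusion–exclusion the count is 78 − 61 + 1 = 18.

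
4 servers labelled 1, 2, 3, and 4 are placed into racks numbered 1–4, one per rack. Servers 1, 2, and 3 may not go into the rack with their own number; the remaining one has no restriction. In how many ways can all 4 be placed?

Let Aᵢ (for i ∈ {1, 2, 3}) be the placements that put server i in its forbidden rack. Any j of these fix j positions, leaving (4−j)! ways to fill the rest, and there are C(3,j) ways to pick which j.
By inclusion–exclusion, the number of valid placements is Σ_{j=0}^{3} (−1)^j C(3,j)·(4−j)!.
Computing: 24 − 18 + 6 − 1 = 11.

11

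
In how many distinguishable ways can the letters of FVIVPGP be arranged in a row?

1260

Letter multiplicities in FVIVPGP: F×1, G×1, I×1, P×2, V×2.
So there are 7! / (2!·2!) = 1260 distinguishable arrangements.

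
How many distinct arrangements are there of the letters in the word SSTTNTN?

210

SSTTNTN has 7 letters with N appearing twice, S appearing twice, and T appearing 3 times.
Dividing 7! = 5040 by 3!·2!·2! = 24 for the repeated letters gives 210.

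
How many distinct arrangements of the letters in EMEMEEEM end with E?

Fix E in the last position and arrange the remaining 7 letters.
Those 7 letters have E appearing 4 times and M appearing 3 times, giving (7)!/(4!·3!) = 35.

35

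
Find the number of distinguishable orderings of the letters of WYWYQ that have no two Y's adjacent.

18

There are 5!/(2!·2!) = 30 arrangements of WYWYQ in total.
Arrangements with the Y's together: treat YY as one letter, giving (4)!/(2!) = 12.
Hence 30 − 12 = 18.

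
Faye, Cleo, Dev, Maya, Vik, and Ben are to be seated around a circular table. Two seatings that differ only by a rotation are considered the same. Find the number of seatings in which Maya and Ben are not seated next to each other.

Without the restriction there are (5)! = 120 seatings.
Those with Maya next to Ben: fuse the pair into one unit and seat 5 units around a circle — 2·(4)! = 48.
Subtracting, 120 − 48 = 72.

72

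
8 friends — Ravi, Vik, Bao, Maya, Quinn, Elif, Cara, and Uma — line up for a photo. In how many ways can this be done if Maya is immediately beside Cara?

Glue Maya and Cara into one block (2 internal orders), leaving 7 units to arrange in a row.
That gives 2 × 7! = 2 × 5040 = 10080.

10080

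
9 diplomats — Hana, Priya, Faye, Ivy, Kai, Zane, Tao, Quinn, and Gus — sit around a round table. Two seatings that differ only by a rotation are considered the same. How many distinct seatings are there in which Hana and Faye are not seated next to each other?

30240

Without the restriction there are (8)! = 40320 seatings.
Those with Hana next to Faye: fuse the pair into one unit and seat 8 units around a circle — 2·(7)! = 10080.
Subtracting, 40320 − 10080 = 30240.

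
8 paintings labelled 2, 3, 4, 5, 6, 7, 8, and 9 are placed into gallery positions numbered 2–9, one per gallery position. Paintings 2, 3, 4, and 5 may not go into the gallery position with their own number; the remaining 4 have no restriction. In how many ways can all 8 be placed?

Let Aᵢ (for 2 ≤ i ≤ 5) be the placements that put painting i in its forbidden gallery position. Any j of these fix j positions, leaving (8−j)! ways to fill the rest, and there are C(4,j) ways to pick which j.
By inclusion–exclusion, the number of valid placements is Σ_{j=0}^{4} (−1)^j C(4,j)·(8−j)!.
Computing: 40320 − 20160 + 4320 − 480 + 24 = 24024.

24024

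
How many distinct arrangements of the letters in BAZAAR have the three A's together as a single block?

Treat the 3 copies of A as a single block. The multiset to arrange is then {AAA, B, R, Z}, 4 items in all.
All 4 items are distinct, so there are (4)! = 24 arrangements.

24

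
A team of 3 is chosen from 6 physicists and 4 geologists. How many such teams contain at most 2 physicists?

100

Split by how many physicists are chosen (0 through 2).
Sum: C(6,0)·C(4,3) + C(6,1)·C(4,2) + C(6,2)·C(4,1) = 4 + 36 + 60 = 100.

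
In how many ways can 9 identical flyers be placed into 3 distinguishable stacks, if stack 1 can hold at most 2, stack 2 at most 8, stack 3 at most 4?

By stars and bars, unrestricted non-negative solutions to x_1+…+x_3 = 9 number C(9+2,2) = 55.
Subtract solutions that violate a single cap (substitute x_i' = x_i − (cap_i+1)): x_1 ≥ 3 gives C(8,2) = 28; x_2 ≥ 9 gives C(2,2) = 1; x_3 ≥ 5 gives C(6,2) = 15. Together 44.
Add back pairs where two caps are both exceeded: 0 + 3 + 0 = 3.
By inclusion–exclusion the count is 55 − 44 + 3 = 14.

14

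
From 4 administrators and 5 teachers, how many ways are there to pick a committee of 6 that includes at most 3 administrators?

Split by how many administrators are chosen (0 through 3).
Sum: C(4,0)·C(5,6) + C(4,1)·C(5,5) + C(4,2)·C(5,4) + C(4,3)·C(5,3) = 0 + 4 + 30 + 40 = 74.

74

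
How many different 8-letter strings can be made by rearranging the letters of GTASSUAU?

5040

The 8 letters of GTASSUAU have repeats: A appearing twice, S appearing twice, and U appearing twice.
Dividing 8! = 40320 by 2!·2!·2! = 8 for the repeated letters gives 5040.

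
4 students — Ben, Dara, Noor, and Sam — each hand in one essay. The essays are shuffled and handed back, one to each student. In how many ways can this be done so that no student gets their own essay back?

Count assignments avoiding every fixed point. For any j of the 4 students fixed to their own essay, the other 4−j can be arranged in (4−j)! ways.
By inclusion–exclusion this is Σ_{j=0}^{4} (−1)^j C(4,j)·(4−j)!.
Computing: 24 − 24 + 12 − 4 + 1 = 9.

9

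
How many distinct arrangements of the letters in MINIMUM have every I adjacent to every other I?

120

Treat the 2 copies of I as a single block. The multiset to arrange is then {II, M, M, M, N, U}, 6 items in all.
That gives (6)!/(3!) = 120 arrangements.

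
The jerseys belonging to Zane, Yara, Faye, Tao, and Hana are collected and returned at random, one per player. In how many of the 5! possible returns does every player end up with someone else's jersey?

44

This is the derangement count D_5: permutations of 5 items with no fixed point.
By inclusion–exclusion this is Σ_{j=0}^{5} (−1)^j C(5,j)·(5−j)!.
Computing: 120 − 120 + 60 − 20 + 5 − 1 = 44.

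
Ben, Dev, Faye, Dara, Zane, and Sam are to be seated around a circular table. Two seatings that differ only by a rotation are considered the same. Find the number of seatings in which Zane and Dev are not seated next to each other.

72

Without the restriction there are (5)! = 120 seatings.
Those with Zane next to Dev: fuse the pair into one unit and seat 5 units around a circle — 2·(4)! = 48.
Subtracting, 120 − 48 = 72.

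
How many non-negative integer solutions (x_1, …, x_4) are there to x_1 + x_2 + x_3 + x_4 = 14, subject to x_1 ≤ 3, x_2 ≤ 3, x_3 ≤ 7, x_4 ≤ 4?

Without the upper bounds there are C(17,3) = 680 ways to split 14 among 4 variables.
Subtract solutions that violate a single cap (substitute x_i' = x_i − (cap_i+1)): x_1 ≥ 4 gives C(13,3) = 286; x_2 ≥ 4 gives C(13,3) = 286; x_3 ≥ 8 gives C(9,3) = 84; x_4 ≥ 5 gives C(12,3) = 220. Together 876.
Add back pairs where two caps are both exceeded: 84 + 10 + 56 + 10 + 56 + 4 = 220.
Subtract triples: 0 + 4 + 0 + 0 = 4.
By inclusion–exclusion the count is 680 − 876 + 220 − 4 = 20.

20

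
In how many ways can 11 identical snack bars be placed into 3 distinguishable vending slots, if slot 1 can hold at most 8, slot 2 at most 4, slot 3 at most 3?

Without the upper bounds there are C(13,2) = 78 ways to split 11 among 3 vending slots.
Subtract solutions that violate a single cap (substitute x_i' = x_i − (cap_i+1)): x_1 ≥ 9 gives C(4,2) = 6; x_2 ≥ 5 gives C(8,2) = 28; x_3 ≥ 4 gives C(9,2) = 36. Together 70.
Add back pairs where two caps are both exceeded: 0 + 0 + 6 = 6.
By inclusion–exclusion the count is 78 − 70 + 6 = 14.

14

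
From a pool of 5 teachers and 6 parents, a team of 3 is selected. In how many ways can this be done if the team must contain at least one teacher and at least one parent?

Total 3-person selections from all 11: C(11,3) = 165.
Selections missing a whole group: no teachers → C(6,3) = 20; no parents → C(5,3) = 10.
Both groups omitted at once is impossible, so 165 − 30 = 135.

135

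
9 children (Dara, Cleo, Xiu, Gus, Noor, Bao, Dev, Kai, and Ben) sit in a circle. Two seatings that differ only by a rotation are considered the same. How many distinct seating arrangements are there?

Seat Dara anywhere (absorbing the rotational symmetry), then permute the other 8: (8)! = 40320.

40320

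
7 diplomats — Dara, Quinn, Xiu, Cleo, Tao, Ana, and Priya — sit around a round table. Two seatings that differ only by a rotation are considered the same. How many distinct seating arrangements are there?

Around a circle, 7 distinct people have 7!/7 = (6)! = 720 rotationally distinct seatings.

720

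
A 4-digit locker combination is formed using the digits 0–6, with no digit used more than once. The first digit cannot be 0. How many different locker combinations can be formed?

The first digit has 7−1 = 6 choices (anything except 0).
The remaining 3 digits are filled from the other 6 symbols without repetition: 6 × 5 × 4 = 120.
Total: 6 × 120 = 720.

720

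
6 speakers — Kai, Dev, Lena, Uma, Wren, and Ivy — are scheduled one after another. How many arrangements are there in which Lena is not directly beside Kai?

There are 6! = 720 arrangements in all. If Lena and Kai are adjacent, merging them into one block gives 2·(5)! = 240 arrangements.
So 720 − 240 = 480 arrangements keep them apart.

480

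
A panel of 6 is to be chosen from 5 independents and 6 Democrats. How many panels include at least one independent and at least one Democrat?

461

Total 6-person selections from all 11: C(11,6) = 462.
Subtract selections that omit an entire group: no independents → C(6,6) = 1; no Democrats → C(5,6) = 0.
Both groups omitted at once is impossible, so 462 − 1 = 461.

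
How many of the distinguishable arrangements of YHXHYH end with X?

Fix X in the last position and arrange the remaining 5 letters.
Those 5 letters have H appearing 3 times and Y appearing twice, giving (5)!/(3!·2!) = 10.

10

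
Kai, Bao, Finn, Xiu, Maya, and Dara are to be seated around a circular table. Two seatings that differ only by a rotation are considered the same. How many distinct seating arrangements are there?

120

Fix one person's seat to break rotational symmetry; the remaining 5 people can be arranged in (5)! = 120 ways.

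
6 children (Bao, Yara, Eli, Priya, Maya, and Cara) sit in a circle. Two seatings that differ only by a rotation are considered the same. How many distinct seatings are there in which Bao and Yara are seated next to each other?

Treat {Bao, Yara} as one unit (2 internal orders) and seat the resulting 5 units around the table: (4)! circular arrangements.
So 2 × (4)! = 2 × 24 = 48.

48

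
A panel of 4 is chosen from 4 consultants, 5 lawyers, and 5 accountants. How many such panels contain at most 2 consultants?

Split by how many consultants are chosen (0 through 2).
Sum: C(4,0)·C(10,4) + C(4,1)·C(10,3) + C(4,2)·C(10,2) = 210 + 480 + 270 = 960.

960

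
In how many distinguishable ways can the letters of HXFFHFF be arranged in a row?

105

HXFFHFF has 7 letters with F appearing 4 times and H appearing twice.
So there are 7! / (4!·2!) = 105 distinguishable arrangements.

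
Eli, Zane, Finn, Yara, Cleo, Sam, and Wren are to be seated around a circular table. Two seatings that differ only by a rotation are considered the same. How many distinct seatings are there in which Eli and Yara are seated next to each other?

Glue Eli and Yara into a block (2 internal orders). Seating 6 units around a circle gives (5)! arrangements.
So 2 × (5)! = 2 × 120 = 240.

240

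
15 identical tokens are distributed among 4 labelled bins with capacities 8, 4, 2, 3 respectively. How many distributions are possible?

10

Ignoring the caps, the number of non-negative solutions to x_1+…+x_4 = 15 is C(18,3) = 816.
Subtract solutions that violate a single cap (substitute x_i' = x_i − (cap_i+1)): x_1 ≥ 9 gives C(9,3) = 84; x_2 ≥ 5 gives C(13,3) = 286; x_3 ≥ 3 gives C(15,3) = 455; x_4 ≥ 4 gives C(14,3) = 364. Together 1189.
Add back pairs where two caps are both exceeded: 4 + 20 + 10 + 120 + 84 + 165 = 403.
Subtract triples: 0 + 0 + 0 + 20 = 20.
By inclusion–exclusion the count is 816 − 1189 + 403 − 20 = 10.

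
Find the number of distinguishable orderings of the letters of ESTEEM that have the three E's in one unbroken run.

24

Treat the 3 copies of E as a single block. The multiset to arrange is then {EEE, M, S, T}, 4 items in all.
All 4 items are distinct, so there are (4)! = 24 arrangements.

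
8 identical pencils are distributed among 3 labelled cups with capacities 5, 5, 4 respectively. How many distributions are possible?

23

By stars and bars, unrestricted non-negative solutions to x_1+…+x_3 = 8 number C(8+2,2) = 45.
Subtract solutions that violate a single cap (substitute x_i' = x_i − (cap_i+1)): x_1 ≥ 6 gives C(4,2) = 6; x_2 ≥ 6 gives C(4,2) = 6; x_3 ≥ 5 gives C(5,2) = 10. Together 22.
No two caps can be exceeded simultaneously, so the pair terms are all 0.
By inclusion–exclusion the count is 45 − 22 + 0 = 23.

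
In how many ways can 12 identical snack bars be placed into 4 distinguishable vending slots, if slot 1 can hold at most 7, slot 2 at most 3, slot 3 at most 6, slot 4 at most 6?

152

Ignoring the caps, the number of non-negative solutions to x_1+…+x_4 = 12 is C(15,3) = 455.
Subtract solutions that violate a single cap (substitute x_i' = x_i − (cap_i+1)): x_1 ≥ 8 gives C(7,3) = 35; x_2 ≥ 4 gives C(11,3) = 165; x_3 ≥ 7 gives C(8,3) = 56; x_4 ≥ 7 gives C(8,3) = 56. Together 312.
Add back pairs where two caps are both exceeded: 1 + 0 + 0 + 4 + 4 + 0 = 9.
By inclusion–exclusion the count is 455 − 312 + 9 = 152.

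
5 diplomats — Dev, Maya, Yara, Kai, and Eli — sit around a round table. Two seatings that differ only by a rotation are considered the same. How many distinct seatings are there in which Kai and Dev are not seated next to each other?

Without the restriction there are (4)! = 24 seatings.
Seatings with Kai beside Dev: treat them as a block with 2 internal orders, giving 2 × (3)! = 12.
Subtracting, 24 − 12 = 12.

12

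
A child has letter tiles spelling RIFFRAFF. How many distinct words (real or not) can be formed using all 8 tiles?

The 8 letters of RIFFRAFF have repeats: F appearing 4 times and R appearing twice.
The number of distinct arrangements is 8!/(4!·2!) = 40320/48 = 840.

840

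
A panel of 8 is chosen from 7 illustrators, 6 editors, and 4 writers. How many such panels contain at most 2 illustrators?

5295

Split by how many illustrators are chosen (0 through 2).
Sum: C(7,0)·C(10,8) + C(7,1)·C(10,7) + C(7,2)·C(10,6) = 45 + 840 + 4410 = 5295.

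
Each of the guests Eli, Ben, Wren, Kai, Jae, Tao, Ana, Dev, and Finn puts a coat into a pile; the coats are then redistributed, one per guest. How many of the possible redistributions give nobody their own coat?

This is the derangement count D_9: permutations of 9 items with no fixed point.
By inclusion–exclusion this is Σ_{j=0}^{9} (−1)^j C(9,j)·(9−j)!.
Computing: 362880 − 362880 + 181440 − 60480 + 15120 − 3024 + 504 − 72 + 9 − 1 = 133496.

133496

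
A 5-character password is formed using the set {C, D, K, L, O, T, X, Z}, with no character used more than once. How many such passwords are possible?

6720

This is a permutation of 5 out of 8: P(8,5) = 8!/3!.
That product is 8 × 7 × 6 × 5 × 4 = 6720.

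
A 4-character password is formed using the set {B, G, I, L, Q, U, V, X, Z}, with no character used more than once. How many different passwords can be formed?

3024

Choose and order 4 of the 9 symbols: the first character has 9 options, the next 8, then 7, 6.
That product is 9 × 8 × 7 × 6 = 3024.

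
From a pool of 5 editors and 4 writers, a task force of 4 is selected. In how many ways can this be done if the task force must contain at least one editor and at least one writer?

120

Unrestricted: C(9,4) = 126 ways to pick any 4 of the 9.
Subtract selections that omit an entire group: no editors → C(4,4) = 1; no writers → C(5,4) = 5.
Both groups omitted at once is impossible, so 126 − 6 = 120.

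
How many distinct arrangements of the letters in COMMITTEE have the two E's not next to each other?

Total arrangements of COMMITTEE: 9!/(2!·2!·2!) = 45360.
Arrangements with the E's together: treat EE as one letter, giving (8)!/(2!·2!) = 10080.
Subtracting, 45360 − 10080 = 35280 arrangements keep the E's apart.

35280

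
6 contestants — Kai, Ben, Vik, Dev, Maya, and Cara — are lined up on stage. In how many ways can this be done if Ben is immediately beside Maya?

240

Treat {Ben, Maya} as a single unit. There are 5 units to order, and the pair itself can be ordered 2 ways.
That gives 2 × 5! = 2 × 120 = 240.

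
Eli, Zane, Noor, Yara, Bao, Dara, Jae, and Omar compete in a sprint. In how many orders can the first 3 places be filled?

There are 8 choices for 1st place, 7 for 2nd, and 6 for 3rd.
That gives 8 × 7 × 6 = 336.

336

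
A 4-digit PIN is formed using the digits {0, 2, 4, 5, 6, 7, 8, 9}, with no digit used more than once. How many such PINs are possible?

This is a permutation of 4 out of 8: P(8,4) = 8!/4!.
That product is 8 × 7 × 6 × 5 = 1680.

1680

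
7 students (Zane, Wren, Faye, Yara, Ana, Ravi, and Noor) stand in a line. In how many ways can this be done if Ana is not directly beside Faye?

Of the 7! = 5040 arrangements, those with Ana and Faye adjacent number 2 × 6! = 1440 (treat the pair as a block with 2 internal orders).
Complementary counting: 5040 − 1440 = 3600.

3600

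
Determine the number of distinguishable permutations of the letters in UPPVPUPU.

280

UPPVPUPU has 8 letters with P appearing 4 times and U appearing 3 times.
The number of distinct arrangements is 8!/(4!·3!) = 40320/144 = 280.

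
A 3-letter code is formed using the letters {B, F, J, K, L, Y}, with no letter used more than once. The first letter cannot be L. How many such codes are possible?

100

The first letter has 6−1 = 5 choices (anything except L).
The remaining 2 letters are filled from the other 5 symbols without repetition: 5 × 4 = 20.
Total: 5 × 20 = 100.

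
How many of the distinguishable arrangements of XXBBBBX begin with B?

20

With the first slot taken by B, it remains to arrange the other 6 letters (XXBBBX).
Those 6 letters have B appearing 3 times and X appearing 3 times, giving (6)!/(3!·3!) = 20.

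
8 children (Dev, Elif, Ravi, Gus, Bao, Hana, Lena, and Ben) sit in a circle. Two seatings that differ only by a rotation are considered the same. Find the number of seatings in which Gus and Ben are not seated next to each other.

Without the restriction there are (7)! = 5040 seatings.
Seatings with Gus beside Ben: treat them as a block with 2 internal orders, giving 2 × (6)! = 1440.
Subtracting, 5040 − 1440 = 3600.

3600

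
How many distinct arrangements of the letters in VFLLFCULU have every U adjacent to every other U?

3360

Treat the 2 copies of U as a single block. The multiset to arrange is then {UU, C, F, F, L, L, L, V}, 8 items in all.
That gives (8)!/(3!·2!) = 3360 arrangements.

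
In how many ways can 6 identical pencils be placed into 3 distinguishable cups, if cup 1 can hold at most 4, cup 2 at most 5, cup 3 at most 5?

Ignoring the caps, the number of non-negative solutions to x_1+…+x_3 = 6 is C(8,2) = 28.
Subtract solutions that violate a single cap (substitute x_i' = x_i − (cap_i+1)): x_1 ≥ 5 gives C(3,2) = 3; x_2 ≥ 6 gives C(2,2) = 1; x_3 ≥ 6 gives C(2,2) = 1. Together 5.
No two caps can be exceeded simultaneously, so the pair terms are all 0.
By inclusion–exclusion the count is 28 − 5 + 0 = 23.

23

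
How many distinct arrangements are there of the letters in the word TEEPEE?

The 6 letters of TEEPEE have repeats: E appearing 4 times.
So there are 6! / (4!) = 30 distinguishable arrangements.

30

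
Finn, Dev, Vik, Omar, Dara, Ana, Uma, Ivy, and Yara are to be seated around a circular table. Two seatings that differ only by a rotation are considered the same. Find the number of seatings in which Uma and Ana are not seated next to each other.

Without the restriction there are (8)! = 40320 seatings.
Those with Uma next to Ana: fuse the pair into one unit and seat 8 units around a circle — 2·(7)! = 10080.
Subtracting, 40320 − 10080 = 30240.

30240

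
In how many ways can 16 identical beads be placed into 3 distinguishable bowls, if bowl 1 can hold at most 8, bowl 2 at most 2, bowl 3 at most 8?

Without the upper bounds there are C(18,2) = 153 ways to split 16 among 3 bowls.
Subtract solutions that violate a single cap (substitute x_i' = x_i − (cap_i+1)): x_1 ≥ 9 gives C(9,2) = 36; x_2 ≥ 3 gives C(15,2) = 105; x_3 ≥ 9 gives C(9,2) = 36. Together 177.
Add back pairs where two caps are both exceeded: 15 + 0 + 15 = 30.
By inclusion–exclusion the count is 153 − 177 + 30 = 6.

6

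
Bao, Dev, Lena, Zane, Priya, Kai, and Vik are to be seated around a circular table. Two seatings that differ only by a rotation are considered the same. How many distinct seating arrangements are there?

720

Fix one person's seat to break rotational symmetry; the remaining 6 people can be arranged in (6)! = 720 ways.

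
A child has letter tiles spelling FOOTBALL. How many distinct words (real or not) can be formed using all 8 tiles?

10080

FOOTBALL has 8 letters with L appearing twice and O appearing twice.
Dividing 8! = 40320 by 2!·2! = 4 for the repeated letters gives 10080.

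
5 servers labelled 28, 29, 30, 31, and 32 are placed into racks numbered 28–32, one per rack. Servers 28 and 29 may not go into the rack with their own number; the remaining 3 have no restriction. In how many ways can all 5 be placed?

78

Let Aᵢ (for i ∈ {28, 29}) be the placements that put server i in its forbidden rack. Any j of these fix j positions, leaving (5−j)! ways to fill the rest, and there are C(2,j) ways to pick which j.
By inclusion–exclusion, the number of valid placements is Σ_{j=0}^{2} (−1)^j C(2,j)·(5−j)!.
Computing: 120 − 48 + 6 = 78.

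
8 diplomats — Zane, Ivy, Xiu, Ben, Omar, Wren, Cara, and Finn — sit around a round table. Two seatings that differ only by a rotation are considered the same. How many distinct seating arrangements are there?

5040

Seat Zane anywhere (absorbing the rotational symmetry), then permute the other 7: (7)! = 5040.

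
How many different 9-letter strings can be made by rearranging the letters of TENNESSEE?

Letter multiplicities in TENNESSEE: E×4, N×2, S×2, T×1.
The number of distinct arrangements is 9!/(4!·2!·2!) = 362880/96 = 3780.

3780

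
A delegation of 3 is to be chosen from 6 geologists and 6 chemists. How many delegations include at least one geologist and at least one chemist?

180

Unrestricted: C(12,3) = 220 ways to pick any 3 of the 12.
Selections missing a whole group: no geologists → C(6,3) = 20; no chemists → C(6,3) = 20.
Both groups omitted at once is impossible, so 220 − 40 = 180.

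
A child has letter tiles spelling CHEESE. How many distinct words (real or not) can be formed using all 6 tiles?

Letter multiplicities in CHEESE: C×1, E×3, H×1, S×1.
Dividing 6! = 720 by 3! = 6 for the repeated letters gives 120.

120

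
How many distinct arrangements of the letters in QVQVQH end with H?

Fix H in the last position and arrange the remaining 5 letters.
Those 5 letters have Q appearing 3 times and V appearing twice, giving (5)!/(3!·2!) = 10.

10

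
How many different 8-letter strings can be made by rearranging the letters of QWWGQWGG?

560

Letter multiplicities in QWWGQWGG: G×3, Q×2, W×3.
The number of distinct arrangements is 8!/(3!·3!·2!) = 40320/72 = 560.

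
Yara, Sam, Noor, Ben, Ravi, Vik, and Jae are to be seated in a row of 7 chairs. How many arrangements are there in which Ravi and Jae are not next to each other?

3600

Of the 7! = 5040 arrangements, those with Ravi and Jae adjacent number 2 × 6! = 1440 (treat the pair as a block with 2 internal orders).
So 5040 − 1440 = 3600 arrangements keep them apart.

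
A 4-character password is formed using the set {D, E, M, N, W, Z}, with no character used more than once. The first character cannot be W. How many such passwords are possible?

The first character has 6−1 = 5 choices (anything except W).
The remaining 3 characters are filled from the other 5 symbols without repetition: 5 × 4 × 3 = 60.
Total: 5 × 60 = 300.

300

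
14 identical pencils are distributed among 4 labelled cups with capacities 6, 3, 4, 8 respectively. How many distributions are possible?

Without the upper bounds there are C(17,3) = 680 ways to split 14 among 4 cups.
Subtract solutions that violate a single cap (substitute x_i' = x_i − (cap_i+1)): x_1 ≥ 7 gives C(10,3) = 120; x_2 ≥ 4 gives C(13,3) = 286; x_3 ≥ 5 gives C(12,3) = 220; x_4 ≥ 9 gives C(8,3) = 56. Together 682.
Add back pairs where two caps are both exceeded: 20 + 10 + 0 + 56 + 4 + 1 = 91.
By inclusion–exclusion the count is 680 − 682 + 91 = 89.

89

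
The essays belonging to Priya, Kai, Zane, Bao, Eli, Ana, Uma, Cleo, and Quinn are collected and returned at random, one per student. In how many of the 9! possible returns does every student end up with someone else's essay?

Count assignments avoiding every fixed point. For any j of the 9 students fixed to their own essay, the other 9−j can be arranged in (9−j)! ways.
By inclusion–exclusion this is Σ_{j=0}^{9} (−1)^j C(9,j)·(9−j)!.
Computing: 362880 − 362880 + 181440 − 60480 + 15120 − 3024 + 504 − 72 + 9 − 1 = 133496.

133496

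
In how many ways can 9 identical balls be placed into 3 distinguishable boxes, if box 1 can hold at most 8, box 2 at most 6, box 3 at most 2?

Without the upper bounds there are C(11,2) = 55 ways to split 9 among 3 boxes.
Subtract solutions that violate a single cap (substitute x_i' = x_i − (cap_i+1)): x_1 ≥ 9 gives C(2,2) = 1; x_2 ≥ 7 gives C(4,2) = 6; x_3 ≥ 3 gives C(8,2) = 28. Together 35.
No two caps can be exceeded simultaneously, so the pair terms are all 0.
By inclusion–exclusion the count is 55 − 35 + 0 = 20.

20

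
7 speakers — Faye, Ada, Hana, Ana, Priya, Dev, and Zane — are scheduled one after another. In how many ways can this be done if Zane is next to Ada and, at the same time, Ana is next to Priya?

Treat {Zane,Ada} as one block (2 orders) and {Ana,Priya} as another (2 orders).
That leaves 5 units to arrange: 2 × 2 × 5! = 4 × 120 = 480.

480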